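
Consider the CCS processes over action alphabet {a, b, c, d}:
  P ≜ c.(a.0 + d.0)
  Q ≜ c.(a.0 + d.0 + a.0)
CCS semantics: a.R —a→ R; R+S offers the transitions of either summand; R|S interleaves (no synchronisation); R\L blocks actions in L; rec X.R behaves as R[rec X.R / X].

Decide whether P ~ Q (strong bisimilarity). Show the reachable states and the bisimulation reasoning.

P's transition system — 3 states:
  p0 = c.(a.0 + d.0) has moves -c-> p1
  p1 = a.0 + d.0 has moves -a-> p2, -d-> p2
  p2 = 0 has moves deadlocked
Q's transition system — 3 states:
  q0 = c.(a.0 + d.0 + a.0) has moves -c-> q1
  q1 = a.0 + d.0 + a.0 has moves -a-> q2, -d-> q2
  q2 = 0 has moves deadlocked
Coarsest stable partition (strong bisimilarity classes):
  B0 = {p0, q0}
  B1 = {p1, q1}
  B2 = {p2, q2}
p0 ∈ B0, q0 ∈ B0 → same block

YES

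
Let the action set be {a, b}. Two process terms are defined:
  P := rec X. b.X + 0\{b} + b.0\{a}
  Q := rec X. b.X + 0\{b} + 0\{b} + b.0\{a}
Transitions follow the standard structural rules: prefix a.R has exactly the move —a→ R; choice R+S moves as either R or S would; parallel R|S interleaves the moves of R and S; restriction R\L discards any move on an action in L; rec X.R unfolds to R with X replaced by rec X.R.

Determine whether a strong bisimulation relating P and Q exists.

LTS(P): 2 reachable states
  s0 = rec X. b.X + 0\{b} + b.0\{a} has moves --b--▸ s0, --b--▸ s1
  s1 = 0\{a} has moves (no moves)
LTS(Q): 2 reachable states
  t0 = rec X. b.X + 0\{b} + 0\{b} + b.0\{a} has moves --b--▸ t0, --b--▸ t1
  t1 = 0\{a} has moves (no moves)
Bisimilarity quotient blocks:
  B0 = {s0, t0}
  B1 = {s1, t1}
s0 ∈ B0, t0 ∈ B0 → same block

bisimilar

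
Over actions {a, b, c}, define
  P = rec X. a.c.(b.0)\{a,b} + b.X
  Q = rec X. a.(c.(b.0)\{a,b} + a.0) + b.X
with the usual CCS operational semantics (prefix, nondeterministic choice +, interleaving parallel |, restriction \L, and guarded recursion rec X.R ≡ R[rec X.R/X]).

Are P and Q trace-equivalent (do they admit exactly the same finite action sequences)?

LTS(P): 3 reachable states
  u0 = rec X. a.c.(b.0)\{a,b} + b.X → —a→ u1, —b→ u0
  u1 = c.(b.0)\{a,b} → —c→ u2
  u2 = (b.0)\{a,b} → (no moves)
LTS(Q): 4 reachable states
  v0 = rec X. a.(c.(b.0)\{a,b} + a.0) + b.X → —a→ v1, —b→ v0
  v1 = c.(b.0)\{a,b} + a.0 → —a→ v2, —c→ v3
  v2 = 0 → (no moves)
  v3 = (b.0)\{a,b} → (no moves)
Run σ = ⟨aa⟩ on Q: start {v0}
  [1] a ⇒ {v1}
  [2] a ⇒ {v2}
  — Q admits the full trace.
Run σ = ⟨aa⟩ on P: start {u0}
  [1] a ⇒ {u1}
  [2] a ⇒ ∅ (P stuck)

NO — witness ⟨aa⟩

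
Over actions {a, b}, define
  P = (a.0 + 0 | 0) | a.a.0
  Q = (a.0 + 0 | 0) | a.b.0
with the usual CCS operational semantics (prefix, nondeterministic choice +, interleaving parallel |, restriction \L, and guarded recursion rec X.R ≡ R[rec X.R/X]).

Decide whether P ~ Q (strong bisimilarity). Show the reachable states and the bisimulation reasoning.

not bisimilar

P's transition system — 6 states:
  s0 = (a.0 + 0 | 0) | a.a.0 → --a--▸ s1, --a--▸ s2
  s1 = (a.0 + 0 | 0) | a.0 → --a--▸ s3, --a--▸ s4
  s2 = 0 | a.a.0 → --a--▸ s4
  s3 = (a.0 + 0 | 0) | 0 → --a--▸ s5
  s4 = 0 | a.0 → --a--▸ s5
  s5 = 0 | 0 → ·
Q's transition system — 6 states:
  t0 = (a.0 + 0 | 0) | a.b.0 → --a--▸ t1, --a--▸ t2
  t1 = (a.0 + 0 | 0) | b.0 → --a--▸ t3, --b--▸ t4
  t2 = 0 | a.b.0 → --a--▸ t3
  t3 = 0 | b.0 → --b--▸ t5
  t4 = (a.0 + 0 | 0) | 0 → --a--▸ t5
  t5 = 0 | 0 → ·
Coarsest stable partition (strong bisimilarity classes):
  B0 = {s0}
  B1 = {s1, s2}
  B2 = {s3, s4, t4}
  B3 = {s5, t5}
  B4 = {t0}
  B5 = {t1}
  B6 = {t3}
  B7 = {t2}
s0 ∈ B0, t0 ∈ B4 → different blocks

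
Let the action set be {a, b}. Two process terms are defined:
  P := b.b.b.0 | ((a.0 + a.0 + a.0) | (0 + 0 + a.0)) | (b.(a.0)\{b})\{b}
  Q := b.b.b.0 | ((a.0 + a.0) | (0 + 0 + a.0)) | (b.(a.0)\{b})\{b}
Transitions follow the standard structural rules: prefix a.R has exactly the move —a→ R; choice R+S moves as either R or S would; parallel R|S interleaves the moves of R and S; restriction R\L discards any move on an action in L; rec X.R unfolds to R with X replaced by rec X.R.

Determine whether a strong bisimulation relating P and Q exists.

P ~ Q

LTS(P): 16 reachable states
  m0 = b.b.b.0 | ((a.0 + a.0 + a.0) | (0 + 0 + a.0)) | (b.(a.0)\{b})\{b} ⊢ ··a··> m1, ··a··> m2, ··b··> m3
  m1 = b.b.b.0 | ((a.0 + a.0 + a.0) | 0) | (b.(a.0)\{b})\{b} ⊢ ··a··> m4, ··b··> m5
  m2 = b.b.b.0 | (0 | (0 + 0 + a.0)) | (b.(a.0)\{b})\{b} ⊢ ··a··> m4, ··b··> m6
  m3 = b.b.0 | ((a.0 + a.0 + a.0) | (0 + 0 + a.0)) | (b.(a.0)\{b})\{b} ⊢ ··a··> m5, ··a··> m6, ··b··> m7
  m4 = b.b.b.0 | (0 | 0) | (b.(a.0)\{b})\{b} ⊢ ··b··> m8
  m5 = b.b.0 | ((a.0 + a.0 + a.0) | 0) | (b.(a.0)\{b})\{b} ⊢ ··a··> m8, ··b··> m9
  m6 = b.b.0 | (0 | (0 + 0 + a.0)) | (b.(a.0)\{b})\{b} ⊢ ··a··> m8, ··b··> m10
  m7 = b.0 | ((a.0 + a.0 + a.0) | (0 + 0 + a.0)) | (b.(a.0)\{b})\{b} ⊢ ··a··> m10, ··a··> m9, ··b··> m11
  m8 = b.b.0 | (0 | 0) | (b.(a.0)\{b})\{b} ⊢ ··b··> m12
  m9 = b.0 | ((a.0 + a.0 + a.0) | 0) | (b.(a.0)\{b})\{b} ⊢ ··a··> m12, ··b··> m13
  m10 = b.0 | (0 | (0 + 0 + a.0)) | (b.(a.0)\{b})\{b} ⊢ ··a··> m12, ··b··> m14
  m11 = 0 | ((a.0 + a.0 + a.0) | (0 + 0 + a.0)) | (b.(a.0)\{b})\{b} ⊢ ··a··> m13, ··a··> m14
  m12 = b.0 | (0 | 0) | (b.(a.0)\{b})\{b} ⊢ ··b··> m15
  m13 = 0 | ((a.0 + a.0 + a.0) | 0) | (b.(a.0)\{b})\{b} ⊢ ··a··> m15
  m14 = 0 | (0 | (0 + 0 + a.0)) | (b.(a.0)\{b})\{b} ⊢ ··a··> m15
  m15 = 0 | (0 | 0) | (b.(a.0)\{b})\{b} ⊢ ·
LTS(Q): 16 reachable states
  n0 = b.b.b.0 | ((a.0 + a.0) | (0 + 0 + a.0)) | (b.(a.0)\{b})\{b} ⊢ ··a··> n1, ··a··> n2, ··b··> n3
  n1 = b.b.b.0 | ((a.0 + a.0) | 0) | (b.(a.0)\{b})\{b} ⊢ ··a··> n4, ··b··> n5
  n2 = b.b.b.0 | (0 | (0 + 0 + a.0)) | (b.(a.0)\{b})\{b} ⊢ ··a··> n4, ··b··> n6
  n3 = b.b.0 | ((a.0 + a.0) | (0 + 0 + a.0)) | (b.(a.0)\{b})\{b} ⊢ ··a··> n5, ··a··> n6, ··b··> n7
  n4 = b.b.b.0 | (0 | 0) | (b.(a.0)\{b})\{b} ⊢ ··b··> n8
  n5 = b.b.0 | ((a.0 + a.0) | 0) | (b.(a.0)\{b})\{b} ⊢ ··a··> n8, ··b··> n9
  n6 = b.b.0 | (0 | (0 + 0 + a.0)) | (b.(a.0)\{b})\{b} ⊢ ··a··> n8, ··b··> n10
  n7 = b.0 | ((a.0 + a.0) | (0 + 0 + a.0)) | (b.(a.0)\{b})\{b} ⊢ ··a··> n10, ··a··> n9, ··b··> n11
  n8 = b.b.0 | (0 | 0) | (b.(a.0)\{b})\{b} ⊢ ··b··> n12
  n9 = b.0 | ((a.0 + a.0) | 0) | (b.(a.0)\{b})\{b} ⊢ ··a··> n12, ··b··> n13
  n10 = b.0 | (0 | (0 + 0 + a.0)) | (b.(a.0)\{b})\{b} ⊢ ··a··> n12, ··b··> n14
  n11 = 0 | ((a.0 + a.0) | (0 + 0 + a.0)) | (b.(a.0)\{b})\{b} ⊢ ··a··> n13, ··a··> n14
  n12 = b.0 | (0 | 0) | (b.(a.0)\{b})\{b} ⊢ ··b··> n15
  n13 = 0 | ((a.0 + a.0) | 0) | (b.(a.0)\{b})\{b} ⊢ ··a··> n15
  n14 = 0 | (0 | (0 + 0 + a.0)) | (b.(a.0)\{b})\{b} ⊢ ··a··> n15
  n15 = 0 | (0 | 0) | (b.(a.0)\{b})\{b} ⊢ ·
Bisimilarity quotient blocks:
  B0 = {m0, n0}
  B1 = {m1, m2, n1, n2}
  B2 = {m4, n4}
  B3 = {m8, n8}
  B4 = {m12, n12}
  B5 = {m15, n15}
  B6 = {m5, m6, n5, n6}
  B7 = {m10, m9, n10, n9}
  B8 = {m13, m14, n13, n14}
  B9 = {m3, n3}
  B10 = {m7, n7}
  B11 = {m11, n11}
m0 ∈ B0, n0 ∈ B0 → same block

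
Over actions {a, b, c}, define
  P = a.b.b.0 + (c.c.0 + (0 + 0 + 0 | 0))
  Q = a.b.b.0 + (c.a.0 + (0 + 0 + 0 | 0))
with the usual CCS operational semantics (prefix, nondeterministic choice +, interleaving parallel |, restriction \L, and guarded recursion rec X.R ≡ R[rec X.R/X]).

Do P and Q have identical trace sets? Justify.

LTS(P): 5 reachable states
  p0 = a.b.b.0 + (c.c.0 + (0 + 0 + 0 | 0)) ⊢ -a-> p1, -c-> p2
  p1 = b.b.0 ⊢ -b-> p3
  p2 = c.0 ⊢ -c-> p4
  p3 = b.0 ⊢ -b-> p4
  p4 = 0 ⊢ stopped
LTS(Q): 5 reachable states
  q0 = a.b.b.0 + (c.a.0 + (0 + 0 + 0 | 0)) ⊢ -a-> q1, -c-> q2
  q1 = b.b.0 ⊢ -b-> q3
  q2 = a.0 ⊢ -a-> q4
  q3 = b.0 ⊢ -b-> q4
  q4 = 0 ⊢ stopped
Executing cc from P (initial set {p0}):
  step 1 (c): {p2}
  step 2 (c): {p4}
  P completes σ.
Executing cc from Q (initial set {q0}):
  step 1 (c): {q2}
  step 2 (c): ∅ (Q stuck)

trace-distinct — witness ⟨cc⟩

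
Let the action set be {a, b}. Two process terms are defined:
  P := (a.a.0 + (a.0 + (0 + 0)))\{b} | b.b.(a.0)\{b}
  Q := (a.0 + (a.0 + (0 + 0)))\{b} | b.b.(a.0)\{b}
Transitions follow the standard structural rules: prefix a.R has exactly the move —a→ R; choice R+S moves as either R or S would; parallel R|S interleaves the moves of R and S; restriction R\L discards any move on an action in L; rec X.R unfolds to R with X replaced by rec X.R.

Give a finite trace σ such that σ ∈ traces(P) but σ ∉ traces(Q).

aa

Reachable graph of P (12 states):
  p0 = (a.a.0 + (a.0 + (0 + 0)))\{b} | b.b.(a.0)\{b} :: -a-> p1, -a-> p2, -b-> p3
  p1 = (a.0)\{b} | b.b.(a.0)\{b} :: -a-> p2, -b-> p4
  p2 = 0\{b} | b.b.(a.0)\{b} :: -b-> p5
  p3 = (a.a.0 + (a.0 + (0 + 0)))\{b} | b.(a.0)\{b} :: -a-> p4, -a-> p5, -b-> p6
  p4 = (a.0)\{b} | b.(a.0)\{b} :: -a-> p5, -b-> p7
  p5 = 0\{b} | b.(a.0)\{b} :: -b-> p8
  p6 = (a.a.0 + (a.0 + (0 + 0)))\{b} | (a.0)\{b} :: -a-> p7, -a-> p8, -a-> p9
  p7 = (a.0)\{b} | (a.0)\{b} :: -a-> p10, -a-> p8
  p8 = 0\{b} | (a.0)\{b} :: -a-> p11
  p9 = (a.a.0 + (a.0 + (0 + 0)))\{b} | 0\{b} :: -a-> p10, -a-> p11
  p10 = (a.0)\{b} | 0\{b} :: -a-> p11
  p11 = 0\{b} | 0\{b} :: deadlocked
Reachable graph of Q (8 states):
  q0 = (a.0 + (a.0 + (0 + 0)))\{b} | b.b.(a.0)\{b} :: -a-> q1, -b-> q2
  q1 = 0\{b} | b.b.(a.0)\{b} :: -b-> q3
  q2 = (a.0 + (a.0 + (0 + 0)))\{b} | b.(a.0)\{b} :: -a-> q3, -b-> q4
  q3 = 0\{b} | b.(a.0)\{b} :: -b-> q5
  q4 = (a.0 + (a.0 + (0 + 0)))\{b} | (a.0)\{b} :: -a-> q5, -a-> q6
  q5 = 0\{b} | (a.0)\{b} :: -a-> q7
  q6 = (a.0 + (a.0 + (0 + 0)))\{b} | 0\{b} :: -a-> q7
  q7 = 0\{b} | 0\{b} :: deadlocked
Executing aa from P (initial set {p0}):
  [1] a ⇒ {p1, p2}
  [2] a ⇒ {p2}
  P completes σ.
Executing aa from Q (initial set {q0}):
  [1] a ⇒ {q1}
  [2] a ⇒ ∅ (Q stuck)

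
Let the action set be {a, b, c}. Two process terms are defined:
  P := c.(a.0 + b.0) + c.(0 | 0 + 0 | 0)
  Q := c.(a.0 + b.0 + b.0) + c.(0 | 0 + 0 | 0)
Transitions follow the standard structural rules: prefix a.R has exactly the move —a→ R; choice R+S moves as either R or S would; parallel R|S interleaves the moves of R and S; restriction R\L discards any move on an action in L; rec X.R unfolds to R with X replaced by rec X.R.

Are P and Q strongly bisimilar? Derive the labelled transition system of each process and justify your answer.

bisimilar

Reachable graph of P (4 states):
  m0 = c.(a.0 + b.0) + c.(0 | 0 + 0 | 0) ⊢ --c--▸ m1, --c--▸ m2
  m1 = 0 | 0 + 0 | 0 ⊢ (no moves)
  m2 = a.0 + b.0 ⊢ --a--▸ m3, --b--▸ m3
  m3 = 0 ⊢ (no moves)
Reachable graph of Q (4 states):
  n0 = c.(a.0 + b.0 + b.0) + c.(0 | 0 + 0 | 0) ⊢ --c--▸ n1, --c--▸ n2
  n1 = 0 | 0 + 0 | 0 ⊢ (no moves)
  n2 = a.0 + b.0 + b.0 ⊢ --a--▸ n3, --b--▸ n3
  n3 = 0 ⊢ (no moves)
Bisimilarity quotient blocks:
  B0 = {m0, n0}
  B1 = {m1, m3, n1, n3}
  B2 = {m2, n2}
m0 ∈ B0, n0 ∈ B0 → same block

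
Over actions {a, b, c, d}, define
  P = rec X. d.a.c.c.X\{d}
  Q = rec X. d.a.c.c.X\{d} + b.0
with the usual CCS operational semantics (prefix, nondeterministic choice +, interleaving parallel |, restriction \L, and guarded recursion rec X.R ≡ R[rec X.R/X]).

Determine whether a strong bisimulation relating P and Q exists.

NO

Reachable graph of P (5 states):
  s0 = rec X. d.a.c.c.X\{d} | —d→ s1
  s1 = a.c.c.(rec X. d.a.c.c.X\{d})\{d} | —a→ s2
  s2 = c.c.(rec X. d.a.c.c.X\{d})\{d} | —c→ s3
  s3 = c.(rec X. d.a.c.c.X\{d})\{d} | —c→ s4
  s4 = (rec X. d.a.c.c.X\{d})\{d} | deadlocked
Reachable graph of Q (7 states):
  t0 = rec X. d.a.c.c.X\{d} + b.0 | —b→ t1, —d→ t2
  t1 = 0 | deadlocked
  t2 = a.c.c.(rec X. d.a.c.c.X\{d} + b.0)\{d} | —a→ t3
  t3 = c.c.(rec X. d.a.c.c.X\{d} + b.0)\{d} | —c→ t4
  t4 = c.(rec X. d.a.c.c.X\{d} + b.0)\{d} | —c→ t5
  t5 = (rec X. d.a.c.c.X\{d} + b.0)\{d} | —b→ t6
  t6 = 0\{d} | deadlocked
Coarsest stable partition (strong bisimilarity classes):
  B0 = {s0}
  B1 = {s1}
  B2 = {s2}
  B3 = {s3}
  B4 = {s4, t1, t6}
  B5 = {t0}
  B6 = {t2}
  B7 = {t3}
  B8 = {t4}
  B9 = {t5}
s0 ∈ B0, t0 ∈ B5 → different blocks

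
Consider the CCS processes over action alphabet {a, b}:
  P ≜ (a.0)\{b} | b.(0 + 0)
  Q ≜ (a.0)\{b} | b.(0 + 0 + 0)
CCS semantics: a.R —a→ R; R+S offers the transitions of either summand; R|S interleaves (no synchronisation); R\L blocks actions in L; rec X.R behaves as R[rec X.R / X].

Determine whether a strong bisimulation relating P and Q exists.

Reachable graph of P (4 states):
  u0 = (a.0)\{b} | b.(0 + 0) → -a-> u1, -b-> u2
  u1 = 0\{b} | b.(0 + 0) → -b-> u3
  u2 = (a.0)\{b} | (0 + 0) → -a-> u3
  u3 = 0\{b} | (0 + 0) → ·
Reachable graph of Q (4 states):
  v0 = (a.0)\{b} | b.(0 + 0 + 0) → -a-> v1, -b-> v2
  v1 = 0\{b} | b.(0 + 0 + 0) → -b-> v3
  v2 = (a.0)\{b} | (0 + 0 + 0) → -a-> v3
  v3 = 0\{b} | (0 + 0 + 0) → ·
Partition-refinement fixed point:
  B0 = {u0, v0}
  B1 = {u2, v2}
  B2 = {u3, v3}
  B3 = {u1, v1}
u0 ∈ B0, v0 ∈ B0 → same block

P ~ Q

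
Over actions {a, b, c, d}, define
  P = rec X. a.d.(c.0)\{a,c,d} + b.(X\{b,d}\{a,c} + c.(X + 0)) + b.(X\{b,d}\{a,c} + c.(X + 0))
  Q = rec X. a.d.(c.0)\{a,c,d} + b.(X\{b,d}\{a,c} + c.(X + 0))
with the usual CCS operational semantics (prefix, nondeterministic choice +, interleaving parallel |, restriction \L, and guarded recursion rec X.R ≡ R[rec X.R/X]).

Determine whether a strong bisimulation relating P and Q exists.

Reachable graph of P (5 states):
  s0 = rec X. a.d.(c.0)\{a,c,d} + b.(X\{b,d}\{a,c} + c.(X + 0)) + b.(X\{b,d}\{a,c} + c.(X + 0)) ⊢ ··a··> s1, ··b··> s2
  s1 = d.(c.0)\{a,c,d} ⊢ ··d··> s3
  s2 = (rec X. a.d.(c.0)\{a,c,d} + b.(X\{b,d}\{a,c} + c.(X + 0)) + b.(X\{b,d}\{a,c} + c.(X + 0)))\{b,d}\{a,c} + c.((rec X. a.d.(c.0)\{a,c,d} + b.(X\{b,d}\{a,c} + c.(X + 0)) + b.(X\{b,d}\{a,c} + c.(X + 0))) + 0) ⊢ ··c··> s4
  s3 = (c.0)\{a,c,d} ⊢ stopped
  s4 = (rec X. a.d.(c.0)\{a,c,d} + b.(X\{b,d}\{a,c} + c.(X + 0)) + b.(X\{b,d}\{a,c} + c.(X + 0))) + 0 ⊢ ··a··> s1, ··b··> s2
Reachable graph of Q (5 states):
  t0 = rec X. a.d.(c.0)\{a,c,d} + b.(X\{b,d}\{a,c} + c.(X + 0)) ⊢ ··a··> t1, ··b··> t2
  t1 = d.(c.0)\{a,c,d} ⊢ ··d··> t3
  t2 = (rec X. a.d.(c.0)\{a,c,d} + b.(X\{b,d}\{a,c} + c.(X + 0)))\{b,d}\{a,c} + c.((rec X. a.d.(c.0)\{a,c,d} + b.(X\{b,d}\{a,c} + c.(X + 0))) + 0) ⊢ ··c··> t4
  t3 = (c.0)\{a,c,d} ⊢ stopped
  t4 = (rec X. a.d.(c.0)\{a,c,d} + b.(X\{b,d}\{a,c} + c.(X + 0))) + 0 ⊢ ··a··> t1, ··b··> t2
Coarsest stable partition (strong bisimilarity classes):
  B0 = {s0, s4, t0, t4}
  B1 = {s2, t2}
  B2 = {s1, t1}
  B3 = {s3, t3}
s0 ∈ B0, t0 ∈ B0 → same block

YES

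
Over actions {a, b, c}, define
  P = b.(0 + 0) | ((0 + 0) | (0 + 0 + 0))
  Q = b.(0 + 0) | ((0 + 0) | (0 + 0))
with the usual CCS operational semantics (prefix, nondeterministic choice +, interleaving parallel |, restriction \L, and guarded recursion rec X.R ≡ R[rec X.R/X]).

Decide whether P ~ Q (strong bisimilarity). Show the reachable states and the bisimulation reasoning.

Reachable graph of P (2 states):
  u0 = b.(0 + 0) | ((0 + 0) | (0 + 0 + 0)) has moves --b--▸ u1
  u1 = (0 + 0) | ((0 + 0) | (0 + 0 + 0)) has moves stopped
Reachable graph of Q (2 states):
  v0 = b.(0 + 0) | ((0 + 0) | (0 + 0)) has moves --b--▸ v1
  v1 = (0 + 0) | ((0 + 0) | (0 + 0)) has moves stopped
Partition-refinement fixed point:
  B0 = {u0, v0}
  B1 = {u1, v1}
u0 ∈ B0, v0 ∈ B0 → same block

P ~ Q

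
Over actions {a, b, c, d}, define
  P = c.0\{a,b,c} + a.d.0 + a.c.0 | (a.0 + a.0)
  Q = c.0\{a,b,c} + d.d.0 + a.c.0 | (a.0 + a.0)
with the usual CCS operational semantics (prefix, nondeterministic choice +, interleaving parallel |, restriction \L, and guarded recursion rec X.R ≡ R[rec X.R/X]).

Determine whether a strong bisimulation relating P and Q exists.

NO

P's transition system — 9 states:
  s0 = c.0\{a,b,c} + a.d.0 + a.c.0 | (a.0 + a.0) :: --a--▸ s1, --a--▸ s2, --a--▸ s3, --c--▸ s4
  s1 = a.c.0 | 0 :: --a--▸ s5
  s2 = c.0 | (a.0 + a.0) :: --a--▸ s5, --c--▸ s6
  s3 = d.0 :: --d--▸ s7
  s4 = 0\{a,b,c} :: ·
  s5 = c.0 | 0 :: --c--▸ s8
  s6 = 0 | (a.0 + a.0) :: --a--▸ s8
  s7 = 0 :: ·
  s8 = 0 | 0 :: ·
Q's transition system — 9 states:
  t0 = c.0\{a,b,c} + d.d.0 + a.c.0 | (a.0 + a.0) :: --a--▸ t1, --a--▸ t2, --c--▸ t3, --d--▸ t4
  t1 = a.c.0 | 0 :: --a--▸ t5
  t2 = c.0 | (a.0 + a.0) :: --a--▸ t5, --c--▸ t6
  t3 = 0\{a,b,c} :: ·
  t4 = d.0 :: --d--▸ t7
  t5 = c.0 | 0 :: --c--▸ t8
  t6 = 0 | (a.0 + a.0) :: --a--▸ t8
  t7 = 0 :: ·
  t8 = 0 | 0 :: ·
Coarsest stable partition (strong bisimilarity classes):
  B0 = {s0}
  B1 = {s4, s7, s8, t3, t7, t8}
  B2 = {s2, t2}
  B3 = {s5, t5}
  B4 = {s6, t6}
  B5 = {s1, t1}
  B6 = {s3, t4}
  B7 = {t0}
s0 ∈ B0, t0 ∈ B7 → different blocks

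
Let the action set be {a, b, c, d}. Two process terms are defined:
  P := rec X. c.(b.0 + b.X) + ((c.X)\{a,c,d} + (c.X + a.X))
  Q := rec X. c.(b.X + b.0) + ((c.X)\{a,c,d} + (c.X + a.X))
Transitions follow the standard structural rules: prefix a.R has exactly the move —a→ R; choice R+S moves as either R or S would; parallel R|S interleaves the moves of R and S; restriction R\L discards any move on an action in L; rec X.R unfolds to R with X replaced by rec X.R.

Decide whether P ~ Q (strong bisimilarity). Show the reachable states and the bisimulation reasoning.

Reachable graph of P (3 states):
  u0 = rec X. c.(b.0 + b.X) + ((c.X)\{a,c,d} + (c.X + a.X)) :: -a-> u0, -c-> u0, -c-> u1
  u1 = b.0 + b.(rec X. c.(b.0 + b.X) + ((c.X)\{a,c,d} + (c.X + a.X))) :: -b-> u0, -b-> u2
  u2 = 0 :: ·
Reachable graph of Q (3 states):
  v0 = rec X. c.(b.X + b.0) + ((c.X)\{a,c,d} + (c.X + a.X)) :: -a-> v0, -c-> v0, -c-> v1
  v1 = b.(rec X. c.(b.X + b.0) + ((c.X)\{a,c,d} + (c.X + a.X))) + b.0 :: -b-> v0, -b-> v2
  v2 = 0 :: ·
Coarsest stable partition (strong bisimilarity classes):
  B0 = {u0, v0}
  B1 = {u1, v1}
  B2 = {u2, v2}
u0 ∈ B0, v0 ∈ B0 → same block

P ~ Q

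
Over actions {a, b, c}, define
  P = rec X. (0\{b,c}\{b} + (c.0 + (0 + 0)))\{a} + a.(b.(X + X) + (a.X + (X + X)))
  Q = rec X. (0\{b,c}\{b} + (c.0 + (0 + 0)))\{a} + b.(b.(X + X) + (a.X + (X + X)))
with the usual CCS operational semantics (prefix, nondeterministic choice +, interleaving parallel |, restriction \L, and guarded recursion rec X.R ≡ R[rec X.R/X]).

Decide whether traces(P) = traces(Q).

P's transition system — 4 states:
  s0 = rec X. (0\{b,c}\{b} + (c.0 + (0 + 0)))\{a} + a.(b.(X + X) + (a.X + (X + X))) → -a-> s1, -c-> s2
  s1 = b.((rec X. (0\{b,c}\{b} + (c.0 + (0 + 0)))\{a} + a.(b.(X + X) + (a.X + (X + X)))) + (rec X. (0\{b,c}\{b} + (c.0 + (0 + 0)))\{a} + a.(b.(X + X) + (a.X + (X + X))))) + (a.(rec X. (0\{b,c}\{b} + (c.0 + (0 + 0)))\{a} + a.(b.(X + X) + (a.X + (X + X)))) + ((rec X. (0\{b,c}\{b} + (c.0 + (0 + 0)))\{a} + a.(b.(X + X) + (a.X + (X + X)))) + (rec X. (0\{b,c}\{b} + (c.0 + (0 + 0)))\{a} + a.(b.(X + X) + (a.X + (X + X)))))) → -a-> s0, -a-> s1, -b-> s3, -c-> s2
  s2 = 0\{a} → ·
  s3 = (rec X. (0\{b,c}\{b} + (c.0 + (0 + 0)))\{a} + a.(b.(X + X) + (a.X + (X + X)))) + (rec X. (0\{b,c}\{b} + (c.0 + (0 + 0)))\{a} + a.(b.(X + X) + (a.X + (X + X)))) → -a-> s1, -c-> s2
Q's transition system — 4 states:
  t0 = rec X. (0\{b,c}\{b} + (c.0 + (0 + 0)))\{a} + b.(b.(X + X) + (a.X + (X + X))) → -b-> t1, -c-> t2
  t1 = b.((rec X. (0\{b,c}\{b} + (c.0 + (0 + 0)))\{a} + b.(b.(X + X) + (a.X + (X + X)))) + (rec X. (0\{b,c}\{b} + (c.0 + (0 + 0)))\{a} + b.(b.(X + X) + (a.X + (X + X))))) + (a.(rec X. (0\{b,c}\{b} + (c.0 + (0 + 0)))\{a} + b.(b.(X + X) + (a.X + (X + X)))) + ((rec X. (0\{b,c}\{b} + (c.0 + (0 + 0)))\{a} + b.(b.(X + X) + (a.X + (X + X)))) + (rec X. (0\{b,c}\{b} + (c.0 + (0 + 0)))\{a} + b.(b.(X + X) + (a.X + (X + X)))))) → -a-> t0, -b-> t1, -b-> t3, -c-> t2
  t2 = 0\{a} → ·
  t3 = (rec X. (0\{b,c}\{b} + (c.0 + (0 + 0)))\{a} + b.(b.(X + X) + (a.X + (X + X)))) + (rec X. (0\{b,c}\{b} + (c.0 + (0 + 0)))\{a} + b.(b.(X + X) + (a.X + (X + X)))) → -b-> t1, -c-> t2
Trace ⟨a⟩ through P, begin at {s0}:
  after a @ step 1: {s1}
  — P admits the full trace.
Trace ⟨a⟩ through Q, begin at {t0}:
  after a @ step 1: ∅ (Q stuck)

traces(P) ≠ traces(Q) — witness ⟨a⟩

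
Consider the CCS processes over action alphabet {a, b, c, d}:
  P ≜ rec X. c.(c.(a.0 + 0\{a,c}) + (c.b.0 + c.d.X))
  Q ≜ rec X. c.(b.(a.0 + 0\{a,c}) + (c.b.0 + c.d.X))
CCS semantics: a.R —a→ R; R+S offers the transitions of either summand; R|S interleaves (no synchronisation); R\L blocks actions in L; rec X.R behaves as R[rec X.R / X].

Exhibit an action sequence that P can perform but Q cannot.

cca

P's transition system — 6 states:
  u0 = rec X. c.(c.(a.0 + 0\{a,c}) + (c.b.0 + c.d.X)) → -c-> u1
  u1 = c.(a.0 + 0\{a,c}) + (c.b.0 + c.d.(rec X. c.(c.(a.0 + 0\{a,c}) + (c.b.0 + c.d.X)))) → -c-> u2, -c-> u3, -c-> u4
  u2 = a.0 + 0\{a,c} → -a-> u5
  u3 = b.0 → -b-> u5
  u4 = d.(rec X. c.(c.(a.0 + 0\{a,c}) + (c.b.0 + c.d.X))) → -d-> u0
  u5 = 0 → ∅
Q's transition system — 6 states:
  v0 = rec X. c.(b.(a.0 + 0\{a,c}) + (c.b.0 + c.d.X)) → -c-> v1
  v1 = b.(a.0 + 0\{a,c}) + (c.b.0 + c.d.(rec X. c.(b.(a.0 + 0\{a,c}) + (c.b.0 + c.d.X)))) → -b-> v2, -c-> v3, -c-> v4
  v2 = a.0 + 0\{a,c} → -a-> v5
  v3 = b.0 → -b-> v5
  v4 = d.(rec X. c.(b.(a.0 + 0\{a,c}) + (c.b.0 + c.d.X))) → -d-> v0
  v5 = 0 → ∅
Executing cca from P (initial set {u0}):
  [1] c ⇒ {u1}
  [2] c ⇒ {u2, u3, u4}
  [3] a ⇒ {u5}
  P completes σ.
Executing cca from Q (initial set {v0}):
  [1] c ⇒ {v1}
  [2] c ⇒ {v3, v4}
  [3] a ⇒ ∅ (Q stuck)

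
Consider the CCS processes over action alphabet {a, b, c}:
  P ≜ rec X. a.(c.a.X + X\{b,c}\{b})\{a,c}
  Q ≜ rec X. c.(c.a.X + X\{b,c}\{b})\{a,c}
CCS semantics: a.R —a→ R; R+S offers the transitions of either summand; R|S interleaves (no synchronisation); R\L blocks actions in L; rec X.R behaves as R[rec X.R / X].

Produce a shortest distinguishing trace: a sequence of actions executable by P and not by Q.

P's transition system — 2 states:
  m0 = rec X. a.(c.a.X + X\{b,c}\{b})\{a,c} :: —a→ m1
  m1 = (c.a.(rec X. a.(c.a.X + X\{b,c}\{b})\{a,c}) + (rec X. a.(c.a.X + X\{b,c}\{b})\{a,c})\{b,c}\{b})\{a,c} :: deadlocked
Q's transition system — 2 states:
  n0 = rec X. c.(c.a.X + X\{b,c}\{b})\{a,c} :: —c→ n1
  n1 = (c.a.(rec X. c.(c.a.X + X\{b,c}\{b})\{a,c}) + (rec X. c.(c.a.X + X\{b,c}\{b})\{a,c})\{b,c}\{b})\{a,c} :: deadlocked
Run σ = ⟨a⟩ on P: start {m0}
  step 1 (a): {m1}
  P completes σ.
Run σ = ⟨a⟩ on Q: start {n0}
  step 1 (a): no successor for Q

a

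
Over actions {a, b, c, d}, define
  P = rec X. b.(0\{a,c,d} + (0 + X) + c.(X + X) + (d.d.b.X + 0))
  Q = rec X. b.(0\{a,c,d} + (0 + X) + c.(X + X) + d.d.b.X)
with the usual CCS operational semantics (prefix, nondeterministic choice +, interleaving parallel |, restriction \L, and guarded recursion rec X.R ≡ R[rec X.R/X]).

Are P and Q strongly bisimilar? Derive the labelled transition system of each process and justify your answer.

P ~ Q

LTS(P): 5 reachable states
  m0 = rec X. b.(0\{a,c,d} + (0 + X) + c.(X + X) + (d.d.b.X + 0)) | -b-> m1
  m1 = 0\{a,c,d} + (0 + (rec X. b.(0\{a,c,d} + (0 + X) + c.(X + X) + (d.d.b.X + 0)))) + c.((rec X. b.(0\{a,c,d} + (0 + X) + c.(X + X) + (d.d.b.X + 0))) + (rec X. b.(0\{a,c,d} + (0 + X) + c.(X + X) + (d.d.b.X + 0)))) + (d.d.b.(rec X. b.(0\{a,c,d} + (0 + X) + c.(X + X) + (d.d.b.X + 0))) + 0) | -b-> m1, -c-> m2, -d-> m3
  m2 = (rec X. b.(0\{a,c,d} + (0 + X) + c.(X + X) + (d.d.b.X + 0))) + (rec X. b.(0\{a,c,d} + (0 + X) + c.(X + X) + (d.d.b.X + 0))) | -b-> m1
  m3 = d.b.(rec X. b.(0\{a,c,d} + (0 + X) + c.(X + X) + (d.d.b.X + 0))) | -d-> m4
  m4 = b.(rec X. b.(0\{a,c,d} + (0 + X) + c.(X + X) + (d.d.b.X + 0))) | -b-> m0
LTS(Q): 5 reachable states
  n0 = rec X. b.(0\{a,c,d} + (0 + X) + c.(X + X) + d.d.b.X) | -b-> n1
  n1 = 0\{a,c,d} + (0 + (rec X. b.(0\{a,c,d} + (0 + X) + c.(X + X) + d.d.b.X))) + c.((rec X. b.(0\{a,c,d} + (0 + X) + c.(X + X) + d.d.b.X)) + (rec X. b.(0\{a,c,d} + (0 + X) + c.(X + X) + d.d.b.X))) + d.d.b.(rec X. b.(0\{a,c,d} + (0 + X) + c.(X + X) + d.d.b.X)) | -b-> n1, -c-> n2, -d-> n3
  n2 = (rec X. b.(0\{a,c,d} + (0 + X) + c.(X + X) + d.d.b.X)) + (rec X. b.(0\{a,c,d} + (0 + X) + c.(X + X) + d.d.b.X)) | -b-> n1
  n3 = d.b.(rec X. b.(0\{a,c,d} + (0 + X) + c.(X + X) + d.d.b.X)) | -d-> n4
  n4 = b.(rec X. b.(0\{a,c,d} + (0 + X) + c.(X + X) + d.d.b.X)) | -b-> n0
Partition-refinement fixed point:
  B0 = {m0, m2, n0, n2}
  B1 = {m1, n1}
  B2 = {m3, n3}
  B3 = {m4, n4}
m0 ∈ B0, n0 ∈ B0 → same block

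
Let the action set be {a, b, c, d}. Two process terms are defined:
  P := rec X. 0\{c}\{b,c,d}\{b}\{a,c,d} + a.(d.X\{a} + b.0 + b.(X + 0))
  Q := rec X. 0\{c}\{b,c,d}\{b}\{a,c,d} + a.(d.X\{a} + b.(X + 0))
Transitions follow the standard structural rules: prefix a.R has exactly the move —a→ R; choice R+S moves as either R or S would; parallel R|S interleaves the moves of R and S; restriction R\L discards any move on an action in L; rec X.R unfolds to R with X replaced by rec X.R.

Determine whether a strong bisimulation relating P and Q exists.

P's transition system — 5 states:
  s0 = rec X. 0\{c}\{b,c,d}\{b}\{a,c,d} + a.(d.X\{a} + b.0 + b.(X + 0)) has moves --a--▸ s1
  s1 = d.(rec X. 0\{c}\{b,c,d}\{b}\{a,c,d} + a.(d.X\{a} + b.0 + b.(X + 0)))\{a} + b.0 + b.((rec X. 0\{c}\{b,c,d}\{b}\{a,c,d} + a.(d.X\{a} + b.0 + b.(X + 0))) + 0) has moves --b--▸ s2, --b--▸ s3, --d--▸ s4
  s2 = (rec X. 0\{c}\{b,c,d}\{b}\{a,c,d} + a.(d.X\{a} + b.0 + b.(X + 0))) + 0 has moves --a--▸ s1
  s3 = 0 has moves ·
  s4 = (rec X. 0\{c}\{b,c,d}\{b}\{a,c,d} + a.(d.X\{a} + b.0 + b.(X + 0)))\{a} has moves ·
Q's transition system — 4 states:
  t0 = rec X. 0\{c}\{b,c,d}\{b}\{a,c,d} + a.(d.X\{a} + b.(X + 0)) has moves --a--▸ t1
  t1 = d.(rec X. 0\{c}\{b,c,d}\{b}\{a,c,d} + a.(d.X\{a} + b.(X + 0)))\{a} + b.((rec X. 0\{c}\{b,c,d}\{b}\{a,c,d} + a.(d.X\{a} + b.(X + 0))) + 0) has moves --b--▸ t2, --d--▸ t3
  t2 = (rec X. 0\{c}\{b,c,d}\{b}\{a,c,d} + a.(d.X\{a} + b.(X + 0))) + 0 has moves --a--▸ t1
  t3 = (rec X. 0\{c}\{b,c,d}\{b}\{a,c,d} + a.(d.X\{a} + b.(X + 0)))\{a} has moves ·
Bisimilarity quotient blocks:
  B0 = {s0, s2}
  B1 = {s1}
  B2 = {s3, s4, t3}
  B3 = {t0, t2}
  B4 = {t1}
s0 ∈ B0, t0 ∈ B3 → different blocks

NO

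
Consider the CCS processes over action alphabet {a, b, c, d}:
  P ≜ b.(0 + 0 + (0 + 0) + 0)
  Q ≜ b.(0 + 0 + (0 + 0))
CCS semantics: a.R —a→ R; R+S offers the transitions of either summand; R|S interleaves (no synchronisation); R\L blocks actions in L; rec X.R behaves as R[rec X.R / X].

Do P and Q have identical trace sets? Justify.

LTS(P): 2 reachable states
  p0 = b.(0 + 0 + (0 + 0) + 0) → -b-> p1
  p1 = 0 + 0 + (0 + 0) + 0 → ·
LTS(Q): 2 reachable states
  q0 = b.(0 + 0 + (0 + 0)) → -b-> q1
  q1 = 0 + 0 + (0 + 0) → ·
Partition-refinement fixed point:
  B0 = {p0, q0}
  B1 = {p1, q1}
p0 ∈ B0, q0 ∈ B0 → same block
Bisimilar ⇒ trace-equivalent.

traces(P) = traces(Q)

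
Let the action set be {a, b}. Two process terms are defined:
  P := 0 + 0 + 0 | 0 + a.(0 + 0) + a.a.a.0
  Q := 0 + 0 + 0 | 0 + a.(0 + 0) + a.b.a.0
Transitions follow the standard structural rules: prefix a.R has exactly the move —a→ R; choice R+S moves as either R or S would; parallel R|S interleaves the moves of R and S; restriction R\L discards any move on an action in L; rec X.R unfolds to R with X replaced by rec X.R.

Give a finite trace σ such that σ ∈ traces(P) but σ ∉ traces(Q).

P's transition system — 5 states:
  p0 = 0 + 0 + 0 | 0 + a.(0 + 0) + a.a.a.0 :: --a--▸ p1, --a--▸ p2
  p1 = 0 + 0 :: stopped
  p2 = a.a.0 :: --a--▸ p3
  p3 = a.0 :: --a--▸ p4
  p4 = 0 :: stopped
Q's transition system — 5 states:
  q0 = 0 + 0 + 0 | 0 + a.(0 + 0) + a.b.a.0 :: --a--▸ q1, --a--▸ q2
  q1 = 0 + 0 :: stopped
  q2 = b.a.0 :: --b--▸ q3
  q3 = a.0 :: --a--▸ q4
  q4 = 0 :: stopped
Run σ = ⟨aa⟩ on P: start {p0}
  step 1 (a): {p1, p2}
  step 2 (a): {p3}
  ✓ P
Run σ = ⟨aa⟩ on Q: start {q0}
  step 1 (a): {q1, q2}
  step 2 (a): ∅ (Q stuck)

aa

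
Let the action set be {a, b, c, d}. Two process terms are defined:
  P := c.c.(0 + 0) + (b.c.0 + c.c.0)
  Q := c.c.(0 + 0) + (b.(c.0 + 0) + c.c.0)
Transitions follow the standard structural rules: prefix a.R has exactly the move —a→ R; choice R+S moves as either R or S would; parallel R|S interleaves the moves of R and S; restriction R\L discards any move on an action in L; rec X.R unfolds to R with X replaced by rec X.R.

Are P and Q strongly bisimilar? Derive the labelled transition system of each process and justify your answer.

LTS(P): 5 reachable states
  p0 = c.c.(0 + 0) + (b.c.0 + c.c.0) ⊢ =b=> p1, =c=> p1, =c=> p2
  p1 = c.0 ⊢ =c=> p3
  p2 = c.(0 + 0) ⊢ =c=> p4
  p3 = 0 ⊢ ∅
  p4 = 0 + 0 ⊢ ∅
LTS(Q): 6 reachable states
  q0 = c.c.(0 + 0) + (b.(c.0 + 0) + c.c.0) ⊢ =b=> q1, =c=> q2, =c=> q3
  q1 = c.0 + 0 ⊢ =c=> q4
  q2 = c.(0 + 0) ⊢ =c=> q5
  q3 = c.0 ⊢ =c=> q4
  q4 = 0 ⊢ ∅
  q5 = 0 + 0 ⊢ ∅
Partition-refinement fixed point:
  B0 = {p0, q0}
  B1 = {p1, p2, q1, q2, q3}
  B2 = {p3, p4, q4, q5}
p0 ∈ B0, q0 ∈ B0 → same block

bisimilar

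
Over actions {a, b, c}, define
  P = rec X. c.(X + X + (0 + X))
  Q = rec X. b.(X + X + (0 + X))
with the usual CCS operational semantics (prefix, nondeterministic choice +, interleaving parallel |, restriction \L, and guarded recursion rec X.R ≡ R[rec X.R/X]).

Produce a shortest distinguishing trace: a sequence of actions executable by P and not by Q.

c

Reachable graph of P (2 states):
  p0 = rec X. c.(X + X + (0 + X)) :: —c→ p1
  p1 = (rec X. c.(X + X + (0 + X))) + (rec X. c.(X + X + (0 + X))) + (0 + (rec X. c.(X + X + (0 + X)))) :: —c→ p1
Reachable graph of Q (2 states):
  q0 = rec X. b.(X + X + (0 + X)) :: —b→ q1
  q1 = (rec X. b.(X + X + (0 + X))) + (rec X. b.(X + X + (0 + X))) + (0 + (rec X. b.(X + X + (0 + X)))) :: —b→ q1
Executing c from P (initial set {p0}):
  after c @ step 1: {p1}
  ✓ P
Executing c from Q (initial set {q0}):
  after c @ step 1: ∅ (Q stuck)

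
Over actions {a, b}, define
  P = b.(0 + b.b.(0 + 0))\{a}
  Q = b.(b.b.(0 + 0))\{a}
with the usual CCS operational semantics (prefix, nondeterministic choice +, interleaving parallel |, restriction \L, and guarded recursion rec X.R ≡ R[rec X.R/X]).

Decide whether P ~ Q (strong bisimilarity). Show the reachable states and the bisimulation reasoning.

P ~ Q

Reachable graph of P (4 states):
  u0 = b.(0 + b.b.(0 + 0))\{a} | =b=> u1
  u1 = (0 + b.b.(0 + 0))\{a} | =b=> u2
  u2 = (b.(0 + 0))\{a} | =b=> u3
  u3 = (0 + 0)\{a} | deadlocked
Reachable graph of Q (4 states):
  v0 = b.(b.b.(0 + 0))\{a} | =b=> v1
  v1 = (b.b.(0 + 0))\{a} | =b=> v2
  v2 = (b.(0 + 0))\{a} | =b=> v3
  v3 = (0 + 0)\{a} | deadlocked
Coarsest stable partition (strong bisimilarity classes):
  B0 = {u0, v0}
  B1 = {u1, v1}
  B2 = {u2, v2}
  B3 = {u3, v3}
u0 ∈ B0, v0 ∈ B0 → same block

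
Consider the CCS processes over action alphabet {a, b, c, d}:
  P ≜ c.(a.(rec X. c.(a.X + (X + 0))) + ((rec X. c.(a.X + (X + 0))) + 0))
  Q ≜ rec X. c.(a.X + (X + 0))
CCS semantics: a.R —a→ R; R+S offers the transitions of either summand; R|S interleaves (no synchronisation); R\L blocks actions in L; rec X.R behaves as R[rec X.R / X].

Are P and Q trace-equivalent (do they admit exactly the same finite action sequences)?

Reachable graph of P (3 states):
  m0 = c.(a.(rec X. c.(a.X + (X + 0))) + ((rec X. c.(a.X + (X + 0))) + 0)) → -c-> m1
  m1 = a.(rec X. c.(a.X + (X + 0))) + ((rec X. c.(a.X + (X + 0))) + 0) → -a-> m2, -c-> m1
  m2 = rec X. c.(a.X + (X + 0)) → -c-> m1
Reachable graph of Q (2 states):
  n0 = rec X. c.(a.X + (X + 0)) → -c-> n1
  n1 = a.(rec X. c.(a.X + (X + 0))) + ((rec X. c.(a.X + (X + 0))) + 0) → -a-> n0, -c-> n1
Coarsest stable partition (strong bisimilarity classes):
  B0 = {m0, m2, n0}
  B1 = {m1, n1}
m0 ∈ B0, n0 ∈ B0 → same block
Bisimilar ⇒ trace-equivalent.

trace-equivalent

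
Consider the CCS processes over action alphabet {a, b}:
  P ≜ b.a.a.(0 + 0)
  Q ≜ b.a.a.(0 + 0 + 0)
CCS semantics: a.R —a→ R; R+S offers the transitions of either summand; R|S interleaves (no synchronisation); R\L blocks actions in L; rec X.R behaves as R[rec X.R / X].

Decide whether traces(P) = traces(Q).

Reachable graph of P (4 states):
  m0 = b.a.a.(0 + 0) → ··b··> m1
  m1 = a.a.(0 + 0) → ··a··> m2
  m2 = a.(0 + 0) → ··a··> m3
  m3 = 0 + 0 → ∅
Reachable graph of Q (4 states):
  n0 = b.a.a.(0 + 0 + 0) → ··b··> n1
  n1 = a.a.(0 + 0 + 0) → ··a··> n2
  n2 = a.(0 + 0 + 0) → ··a··> n3
  n3 = 0 + 0 + 0 → ∅
Bisimilarity quotient blocks:
  B0 = {m0, n0}
  B1 = {m1, n1}
  B2 = {m2, n2}
  B3 = {m3, n3}
m0 ∈ B0, n0 ∈ B0 → same block
Bisimilar ⇒ trace-equivalent.

YES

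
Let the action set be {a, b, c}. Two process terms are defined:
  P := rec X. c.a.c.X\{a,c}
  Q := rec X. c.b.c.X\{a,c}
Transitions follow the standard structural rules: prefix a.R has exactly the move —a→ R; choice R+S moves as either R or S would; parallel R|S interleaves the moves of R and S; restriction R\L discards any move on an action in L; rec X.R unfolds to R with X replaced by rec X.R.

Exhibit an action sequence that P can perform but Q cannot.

Reachable graph of P (4 states):
  s0 = rec X. c.a.c.X\{a,c} :: ··c··> s1
  s1 = a.c.(rec X. c.a.c.X\{a,c})\{a,c} :: ··a··> s2
  s2 = c.(rec X. c.a.c.X\{a,c})\{a,c} :: ··c··> s3
  s3 = (rec X. c.a.c.X\{a,c})\{a,c} :: ∅
Reachable graph of Q (4 states):
  t0 = rec X. c.b.c.X\{a,c} :: ··c··> t1
  t1 = b.c.(rec X. c.b.c.X\{a,c})\{a,c} :: ··b··> t2
  t2 = c.(rec X. c.b.c.X\{a,c})\{a,c} :: ··c··> t3
  t3 = (rec X. c.b.c.X\{a,c})\{a,c} :: ∅
Run σ = ⟨ca⟩ on P: start {s0}
  [1] c ⇒ {s1}
  [2] a ⇒ {s2}
  ✓ P
Run σ = ⟨ca⟩ on Q: start {t0}
  [1] c ⇒ {t1}
  [2] a ⇒ no successor for Q

ca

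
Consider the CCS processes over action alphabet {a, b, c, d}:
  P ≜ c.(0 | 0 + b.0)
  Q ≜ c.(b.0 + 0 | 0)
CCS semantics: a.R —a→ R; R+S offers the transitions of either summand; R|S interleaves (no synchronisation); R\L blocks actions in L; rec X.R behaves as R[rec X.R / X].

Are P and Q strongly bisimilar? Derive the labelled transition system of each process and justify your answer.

bisimilar

Reachable graph of P (3 states):
  m0 = c.(0 | 0 + b.0) ⊢ --c--▸ m1
  m1 = 0 | 0 + b.0 ⊢ --b--▸ m2
  m2 = 0 ⊢ (no moves)
Reachable graph of Q (3 states):
  n0 = c.(b.0 + 0 | 0) ⊢ --c--▸ n1
  n1 = b.0 + 0 | 0 ⊢ --b--▸ n2
  n2 = 0 ⊢ (no moves)
Coarsest stable partition (strong bisimilarity classes):
  B0 = {m0, n0}
  B1 = {m1, n1}
  B2 = {m2, n2}
m0 ∈ B0, n0 ∈ B0 → same block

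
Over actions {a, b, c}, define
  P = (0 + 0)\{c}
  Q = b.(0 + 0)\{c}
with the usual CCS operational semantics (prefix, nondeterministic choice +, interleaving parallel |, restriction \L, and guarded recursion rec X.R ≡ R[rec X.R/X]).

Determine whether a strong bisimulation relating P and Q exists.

P's transition system — 1 states:
  m0 = (0 + 0)\{c} :: (no moves)
Q's transition system — 2 states:
  n0 = b.(0 + 0)\{c} :: =b=> n1
  n1 = (0 + 0)\{c} :: (no moves)
Coarsest stable partition (strong bisimilarity classes):
  B0 = {m0, n1}
  B1 = {n0}
m0 ∈ B0, n0 ∈ B1 → different blocks

P ≁ Q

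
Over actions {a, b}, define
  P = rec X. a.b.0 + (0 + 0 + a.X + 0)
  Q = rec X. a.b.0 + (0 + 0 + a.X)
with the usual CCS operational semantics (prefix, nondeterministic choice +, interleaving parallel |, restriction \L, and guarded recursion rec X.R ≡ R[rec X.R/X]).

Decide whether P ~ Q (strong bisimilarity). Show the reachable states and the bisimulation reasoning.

LTS(P): 3 reachable states
  p0 = rec X. a.b.0 + (0 + 0 + a.X + 0) → —a→ p0, —a→ p1
  p1 = b.0 → —b→ p2
  p2 = 0 → stopped
LTS(Q): 3 reachable states
  q0 = rec X. a.b.0 + (0 + 0 + a.X) → —a→ q0, —a→ q1
  q1 = b.0 → —b→ q2
  q2 = 0 → stopped
Coarsest stable partition (strong bisimilarity classes):
  B0 = {p0, q0}
  B1 = {p1, q1}
  B2 = {p2, q2}
p0 ∈ B0, q0 ∈ B0 → same block

P ~ Q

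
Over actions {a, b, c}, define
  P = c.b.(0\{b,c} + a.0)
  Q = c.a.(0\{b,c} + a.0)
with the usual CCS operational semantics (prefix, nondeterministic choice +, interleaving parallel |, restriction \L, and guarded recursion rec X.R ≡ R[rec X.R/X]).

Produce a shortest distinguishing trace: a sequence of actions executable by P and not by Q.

P's transition system — 4 states:
  u0 = c.b.(0\{b,c} + a.0) | -c-> u1
  u1 = b.(0\{b,c} + a.0) | -b-> u2
  u2 = 0\{b,c} + a.0 | -a-> u3
  u3 = 0 | deadlocked
Q's transition system — 4 states:
  v0 = c.a.(0\{b,c} + a.0) | -c-> v1
  v1 = a.(0\{b,c} + a.0) | -a-> v2
  v2 = 0\{b,c} + a.0 | -a-> v3
  v3 = 0 | deadlocked
Trace ⟨cb⟩ through P, begin at {u0}:
  step 1 (c): {u1}
  step 2 (b): {u2}
  — P admits the full trace.
Trace ⟨cb⟩ through Q, begin at {v0}:
  step 1 (c): {v1}
  step 2 (b): no successor for Q

cb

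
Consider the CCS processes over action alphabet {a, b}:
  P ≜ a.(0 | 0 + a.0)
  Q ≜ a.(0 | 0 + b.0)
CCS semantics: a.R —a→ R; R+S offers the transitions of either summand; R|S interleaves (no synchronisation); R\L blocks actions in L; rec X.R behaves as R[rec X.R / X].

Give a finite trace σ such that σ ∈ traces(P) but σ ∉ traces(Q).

LTS(P): 3 reachable states
  m0 = a.(0 | 0 + a.0) ⊢ -a-> m1
  m1 = 0 | 0 + a.0 ⊢ -a-> m2
  m2 = 0 ⊢ ·
LTS(Q): 3 reachable states
  n0 = a.(0 | 0 + b.0) ⊢ -a-> n1
  n1 = 0 | 0 + b.0 ⊢ -b-> n2
  n2 = 0 ⊢ ·
Run σ = ⟨aa⟩ on P: start {m0}
  step 1 (a): {m1}
  step 2 (a): {m2}
  P completes σ.
Run σ = ⟨aa⟩ on Q: start {n0}
  step 1 (a): {n1}
  step 2 (a): ∅  — Q cannot continue

aa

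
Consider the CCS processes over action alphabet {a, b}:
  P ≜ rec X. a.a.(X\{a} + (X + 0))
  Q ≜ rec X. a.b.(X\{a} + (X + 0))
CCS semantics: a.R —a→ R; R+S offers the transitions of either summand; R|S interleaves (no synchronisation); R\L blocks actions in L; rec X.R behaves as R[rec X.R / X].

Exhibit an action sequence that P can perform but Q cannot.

P's transition system — 3 states:
  u0 = rec X. a.a.(X\{a} + (X + 0)) ⊢ =a=> u1
  u1 = a.((rec X. a.a.(X\{a} + (X + 0)))\{a} + ((rec X. a.a.(X\{a} + (X + 0))) + 0)) ⊢ =a=> u2
  u2 = (rec X. a.a.(X\{a} + (X + 0)))\{a} + ((rec X. a.a.(X\{a} + (X + 0))) + 0) ⊢ =a=> u1
Q's transition system — 3 states:
  v0 = rec X. a.b.(X\{a} + (X + 0)) ⊢ =a=> v1
  v1 = b.((rec X. a.b.(X\{a} + (X + 0)))\{a} + ((rec X. a.b.(X\{a} + (X + 0))) + 0)) ⊢ =b=> v2
  v2 = (rec X. a.b.(X\{a} + (X + 0)))\{a} + ((rec X. a.b.(X\{a} + (X + 0))) + 0) ⊢ =a=> v1
Trace ⟨aa⟩ through P, begin at {u0}:
  after a @ step 1: {u1}
  after a @ step 2: {u2}
  — P admits the full trace.
Trace ⟨aa⟩ through Q, begin at {v0}:
  after a @ step 1: {v1}
  after a @ step 2: no successor for Q

aa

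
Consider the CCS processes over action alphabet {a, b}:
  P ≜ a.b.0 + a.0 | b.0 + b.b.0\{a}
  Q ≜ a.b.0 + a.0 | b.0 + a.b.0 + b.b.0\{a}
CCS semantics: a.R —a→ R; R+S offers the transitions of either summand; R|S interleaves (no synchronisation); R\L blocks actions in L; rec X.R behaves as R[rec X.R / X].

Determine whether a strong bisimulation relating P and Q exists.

bisimilar

P's transition system — 8 states:
  u0 = a.b.0 + a.0 | b.0 + b.b.0\{a} :: ··a··> u1, ··a··> u2, ··b··> u3, ··b··> u4
  u1 = 0 | b.0 :: ··b··> u5
  u2 = b.0 :: ··b··> u6
  u3 = a.0 | 0 :: ··a··> u5
  u4 = b.0\{a} :: ··b··> u7
  u5 = 0 | 0 :: deadlocked
  u6 = 0 :: deadlocked
  u7 = 0\{a} :: deadlocked
Q's transition system — 8 states:
  v0 = a.b.0 + a.0 | b.0 + a.b.0 + b.b.0\{a} :: ··a··> v1, ··a··> v2, ··b··> v3, ··b··> v4
  v1 = 0 | b.0 :: ··b··> v5
  v2 = b.0 :: ··b··> v6
  v3 = a.0 | 0 :: ··a··> v5
  v4 = b.0\{a} :: ··b··> v7
  v5 = 0 | 0 :: deadlocked
  v6 = 0 :: deadlocked
  v7 = 0\{a} :: deadlocked
Partition-refinement fixed point:
  B0 = {u0, v0}
  B1 = {u1, u2, u4, v1, v2, v4}
  B2 = {u5, u6, u7, v5, v6, v7}
  B3 = {u3, v3}
u0 ∈ B0, v0 ∈ B0 → same block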